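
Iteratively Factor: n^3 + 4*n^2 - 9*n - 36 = (n + 4)*(n^2 - 9) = (n + 3)*(n + 4)*(n - 3)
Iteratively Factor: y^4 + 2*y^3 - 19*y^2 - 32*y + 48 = (y - 1)*(y^3 + 3*y^2 - 16*y - 48) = (y - 1)*(y + 4)*(y^2 - y - 12) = (y - 4)*(y - 1)*(y + 4)*(y + 3)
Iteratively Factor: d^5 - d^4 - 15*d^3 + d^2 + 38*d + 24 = (d + 1)*(d^4 - 2*d^3 - 13*d^2 + 14*d + 24) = (d + 1)*(d + 3)*(d^3 - 5*d^2 + 2*d + 8) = (d - 2)*(d + 1)*(d + 3)*(d^2 - 3*d - 4) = (d - 4)*(d - 2)*(d + 1)*(d + 3)*(d + 1)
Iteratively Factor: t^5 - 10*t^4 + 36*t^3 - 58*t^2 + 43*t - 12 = (t - 1)*(t^4 - 9*t^3 + 27*t^2 - 31*t + 12) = (t - 3)*(t - 1)*(t^3 - 6*t^2 + 9*t - 4) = (t - 4)*(t - 3)*(t - 1)*(t^2 - 2*t + 1) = (t - 4)*(t - 3)*(t - 1)^2*(t - 1)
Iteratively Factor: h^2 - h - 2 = (h + 1)*(h - 2)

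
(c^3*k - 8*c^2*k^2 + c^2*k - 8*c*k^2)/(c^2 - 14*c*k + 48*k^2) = c*k*(c + 1)/(c - 6*k)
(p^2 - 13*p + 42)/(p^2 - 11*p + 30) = (p - 7)/(p - 5)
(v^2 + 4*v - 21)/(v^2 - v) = (v^2 + 4*v - 21)/(v*(v - 1))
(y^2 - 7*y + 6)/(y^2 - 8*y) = (y^2 - 7*y + 6)/(y*(y - 8))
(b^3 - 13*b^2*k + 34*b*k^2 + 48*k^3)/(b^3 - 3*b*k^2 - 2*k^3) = (b^2 - 14*b*k + 48*k^2)/(b^2 - b*k - 2*k^2)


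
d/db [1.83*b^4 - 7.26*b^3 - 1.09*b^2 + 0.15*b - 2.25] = 7.32*b^3 - 21.78*b^2 - 2.18*b + 0.15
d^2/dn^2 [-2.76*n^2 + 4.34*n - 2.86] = -5.52000000000000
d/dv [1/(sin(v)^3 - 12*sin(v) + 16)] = -3*(sin(v) + 2)*cos(v)/((sin(v) - 2)^3*(sin(v) + 4)^2)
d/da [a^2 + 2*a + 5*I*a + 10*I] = 2*a + 2 + 5*I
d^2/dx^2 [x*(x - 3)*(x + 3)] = 6*x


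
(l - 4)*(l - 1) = l^2 - 5*l + 4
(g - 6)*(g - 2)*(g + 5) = g^3 - 3*g^2 - 28*g + 60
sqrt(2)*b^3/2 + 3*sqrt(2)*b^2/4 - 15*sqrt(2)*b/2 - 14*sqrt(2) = (b - 4)*(b + 7/2)*(sqrt(2)*b/2 + sqrt(2))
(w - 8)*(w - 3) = w^2 - 11*w + 24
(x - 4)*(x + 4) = x^2 - 16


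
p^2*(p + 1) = p^3 + p^2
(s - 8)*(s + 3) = s^2 - 5*s - 24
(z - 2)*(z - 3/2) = z^2 - 7*z/2 + 3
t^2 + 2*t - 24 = (t - 4)*(t + 6)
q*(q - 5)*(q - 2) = q^3 - 7*q^2 + 10*q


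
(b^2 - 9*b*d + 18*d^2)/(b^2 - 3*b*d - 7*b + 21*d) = (b - 6*d)/(b - 7)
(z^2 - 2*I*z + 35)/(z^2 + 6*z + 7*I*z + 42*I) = (z^2 - 2*I*z + 35)/(z^2 + z*(6 + 7*I) + 42*I)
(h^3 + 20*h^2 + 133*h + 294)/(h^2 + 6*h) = h + 14 + 49/h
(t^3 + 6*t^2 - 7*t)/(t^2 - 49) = t*(t - 1)/(t - 7)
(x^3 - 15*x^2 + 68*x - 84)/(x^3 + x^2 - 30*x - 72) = (x^2 - 9*x + 14)/(x^2 + 7*x + 12)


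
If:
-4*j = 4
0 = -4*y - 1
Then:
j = -1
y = -1/4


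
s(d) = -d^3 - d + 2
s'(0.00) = -1.00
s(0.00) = 2.00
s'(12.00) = -433.00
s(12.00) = -1738.00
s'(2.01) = -13.12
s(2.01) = -8.13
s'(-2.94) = -26.93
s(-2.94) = 30.35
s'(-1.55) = -8.21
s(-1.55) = 7.27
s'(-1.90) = -11.83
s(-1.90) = 10.76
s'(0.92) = -3.54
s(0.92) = 0.30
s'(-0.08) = -1.02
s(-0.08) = 2.08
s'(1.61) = -8.78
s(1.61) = -3.78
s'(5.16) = -80.88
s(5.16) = -140.55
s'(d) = -3*d^2 - 1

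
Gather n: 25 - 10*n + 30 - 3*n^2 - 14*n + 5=-3*n^2 - 24*n + 60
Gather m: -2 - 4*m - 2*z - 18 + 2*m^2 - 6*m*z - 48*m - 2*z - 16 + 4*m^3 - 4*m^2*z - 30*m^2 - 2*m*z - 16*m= 4*m^3 + m^2*(-4*z - 28) + m*(-8*z - 68) - 4*z - 36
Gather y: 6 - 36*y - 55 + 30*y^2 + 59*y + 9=30*y^2 + 23*y - 40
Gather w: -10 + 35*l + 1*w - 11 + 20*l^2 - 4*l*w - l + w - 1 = 20*l^2 + 34*l + w*(2 - 4*l) - 22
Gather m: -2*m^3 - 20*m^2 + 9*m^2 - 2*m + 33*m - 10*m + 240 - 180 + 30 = -2*m^3 - 11*m^2 + 21*m + 90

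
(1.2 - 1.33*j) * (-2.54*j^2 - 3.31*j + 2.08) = 3.3782*j^3 + 1.3543*j^2 - 6.7384*j + 2.496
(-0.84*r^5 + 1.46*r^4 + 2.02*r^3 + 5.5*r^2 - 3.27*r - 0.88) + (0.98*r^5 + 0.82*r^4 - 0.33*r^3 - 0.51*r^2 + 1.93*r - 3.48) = 0.14*r^5 + 2.28*r^4 + 1.69*r^3 + 4.99*r^2 - 1.34*r - 4.36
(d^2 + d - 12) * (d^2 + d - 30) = d^4 + 2*d^3 - 41*d^2 - 42*d + 360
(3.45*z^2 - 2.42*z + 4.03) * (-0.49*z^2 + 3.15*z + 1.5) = -1.6905*z^4 + 12.0533*z^3 - 4.4227*z^2 + 9.0645*z + 6.045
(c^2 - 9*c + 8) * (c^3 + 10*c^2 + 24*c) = c^5 + c^4 - 58*c^3 - 136*c^2 + 192*c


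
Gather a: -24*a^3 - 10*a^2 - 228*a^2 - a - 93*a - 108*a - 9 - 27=-24*a^3 - 238*a^2 - 202*a - 36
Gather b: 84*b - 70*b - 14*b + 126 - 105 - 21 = 0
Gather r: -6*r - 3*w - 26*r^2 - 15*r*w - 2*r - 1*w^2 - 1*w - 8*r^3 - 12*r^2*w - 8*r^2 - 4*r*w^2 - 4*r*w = -8*r^3 + r^2*(-12*w - 34) + r*(-4*w^2 - 19*w - 8) - w^2 - 4*w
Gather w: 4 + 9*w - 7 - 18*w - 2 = -9*w - 5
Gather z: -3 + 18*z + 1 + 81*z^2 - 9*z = 81*z^2 + 9*z - 2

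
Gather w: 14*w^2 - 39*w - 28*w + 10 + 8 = 14*w^2 - 67*w + 18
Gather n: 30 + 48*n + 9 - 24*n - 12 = 24*n + 27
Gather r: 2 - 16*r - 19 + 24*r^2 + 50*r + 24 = 24*r^2 + 34*r + 7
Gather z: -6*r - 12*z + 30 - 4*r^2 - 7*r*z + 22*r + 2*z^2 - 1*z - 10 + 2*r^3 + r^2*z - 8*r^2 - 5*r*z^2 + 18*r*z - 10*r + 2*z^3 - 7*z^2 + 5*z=2*r^3 - 12*r^2 + 6*r + 2*z^3 + z^2*(-5*r - 5) + z*(r^2 + 11*r - 8) + 20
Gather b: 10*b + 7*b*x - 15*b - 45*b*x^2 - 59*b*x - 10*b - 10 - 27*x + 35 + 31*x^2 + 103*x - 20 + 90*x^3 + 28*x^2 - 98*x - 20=b*(-45*x^2 - 52*x - 15) + 90*x^3 + 59*x^2 - 22*x - 15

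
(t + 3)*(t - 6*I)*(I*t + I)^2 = -t^4 - 5*t^3 + 6*I*t^3 - 7*t^2 + 30*I*t^2 - 3*t + 42*I*t + 18*I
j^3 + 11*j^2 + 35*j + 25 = (j + 1)*(j + 5)^2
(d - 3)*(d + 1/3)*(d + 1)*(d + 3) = d^4 + 4*d^3/3 - 26*d^2/3 - 12*d - 3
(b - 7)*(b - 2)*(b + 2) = b^3 - 7*b^2 - 4*b + 28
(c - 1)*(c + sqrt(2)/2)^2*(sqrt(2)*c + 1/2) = sqrt(2)*c^4 - sqrt(2)*c^3 + 5*c^3/2 - 5*c^2/2 + sqrt(2)*c^2 - sqrt(2)*c + c/4 - 1/4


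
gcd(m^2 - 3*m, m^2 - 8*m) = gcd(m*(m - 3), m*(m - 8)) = m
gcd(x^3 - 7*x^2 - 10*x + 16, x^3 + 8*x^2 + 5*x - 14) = x^2 + x - 2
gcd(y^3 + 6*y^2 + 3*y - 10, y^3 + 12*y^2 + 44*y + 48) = y + 2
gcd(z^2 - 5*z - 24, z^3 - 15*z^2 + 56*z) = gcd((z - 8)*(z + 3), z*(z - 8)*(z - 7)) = z - 8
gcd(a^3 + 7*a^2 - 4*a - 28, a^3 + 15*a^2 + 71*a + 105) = a + 7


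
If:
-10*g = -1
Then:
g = 1/10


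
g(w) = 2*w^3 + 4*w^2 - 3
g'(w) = 6*w^2 + 8*w = 2*w*(3*w + 4)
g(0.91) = 1.82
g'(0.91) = 12.25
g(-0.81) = -1.44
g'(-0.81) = -2.54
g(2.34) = 44.53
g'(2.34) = 51.57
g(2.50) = 53.25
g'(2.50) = 57.50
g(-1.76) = -1.51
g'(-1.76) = 4.51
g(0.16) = -2.89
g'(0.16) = 1.43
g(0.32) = -2.52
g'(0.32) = 3.17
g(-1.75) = -1.47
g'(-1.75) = 4.38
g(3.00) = 87.00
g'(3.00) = 78.00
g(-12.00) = -2883.00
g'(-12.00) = 768.00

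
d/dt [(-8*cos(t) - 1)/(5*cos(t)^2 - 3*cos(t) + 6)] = (-40*cos(t)^2 - 10*cos(t) + 51)*sin(t)/(5*sin(t)^2 + 3*cos(t) - 11)^2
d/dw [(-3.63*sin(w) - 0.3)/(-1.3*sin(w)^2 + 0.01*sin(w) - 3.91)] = (-4.719*sin(w)^2 - 0.78*sin(w) + 14.1963)*cos(w)/(1.69*sin(w)^4 - 0.026*sin(w)^3 + 10.1661*sin(w)^2 - 0.0782*sin(w) + 15.2881)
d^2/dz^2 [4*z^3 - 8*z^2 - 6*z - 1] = 24*z - 16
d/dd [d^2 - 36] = 2*d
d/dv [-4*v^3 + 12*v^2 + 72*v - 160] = -12*v^2 + 24*v + 72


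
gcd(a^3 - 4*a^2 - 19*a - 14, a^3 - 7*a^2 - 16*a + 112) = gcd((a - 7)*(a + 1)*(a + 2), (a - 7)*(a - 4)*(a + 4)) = a - 7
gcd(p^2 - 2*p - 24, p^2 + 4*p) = p + 4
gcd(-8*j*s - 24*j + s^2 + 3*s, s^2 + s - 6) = s + 3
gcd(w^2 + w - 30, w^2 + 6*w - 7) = 1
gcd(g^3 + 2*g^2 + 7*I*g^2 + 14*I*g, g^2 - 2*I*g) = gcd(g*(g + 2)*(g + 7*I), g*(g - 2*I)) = g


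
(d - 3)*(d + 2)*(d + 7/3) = d^3 + 4*d^2/3 - 25*d/3 - 14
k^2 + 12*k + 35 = (k + 5)*(k + 7)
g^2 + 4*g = g*(g + 4)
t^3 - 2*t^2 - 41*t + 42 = (t - 7)*(t - 1)*(t + 6)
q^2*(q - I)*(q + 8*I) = q^4 + 7*I*q^3 + 8*q^2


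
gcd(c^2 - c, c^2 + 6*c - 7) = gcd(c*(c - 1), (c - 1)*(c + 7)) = c - 1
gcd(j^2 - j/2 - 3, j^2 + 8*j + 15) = 1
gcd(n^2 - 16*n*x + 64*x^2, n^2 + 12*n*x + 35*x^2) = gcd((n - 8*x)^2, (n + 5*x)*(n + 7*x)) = 1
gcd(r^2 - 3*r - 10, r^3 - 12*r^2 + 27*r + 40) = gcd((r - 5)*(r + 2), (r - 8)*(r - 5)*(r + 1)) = r - 5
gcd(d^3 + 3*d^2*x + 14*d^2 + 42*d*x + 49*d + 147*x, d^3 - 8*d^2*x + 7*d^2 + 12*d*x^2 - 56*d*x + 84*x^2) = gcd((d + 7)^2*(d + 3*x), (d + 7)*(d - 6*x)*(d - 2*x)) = d + 7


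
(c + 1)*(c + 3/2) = c^2 + 5*c/2 + 3/2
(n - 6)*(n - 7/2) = n^2 - 19*n/2 + 21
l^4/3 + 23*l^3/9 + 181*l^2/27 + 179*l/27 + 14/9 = (l/3 + 1)*(l + 1/3)*(l + 2)*(l + 7/3)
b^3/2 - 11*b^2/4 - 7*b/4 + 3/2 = (b/2 + 1/2)*(b - 6)*(b - 1/2)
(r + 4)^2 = r^2 + 8*r + 16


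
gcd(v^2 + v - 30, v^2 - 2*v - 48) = v + 6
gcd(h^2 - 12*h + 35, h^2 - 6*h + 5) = h - 5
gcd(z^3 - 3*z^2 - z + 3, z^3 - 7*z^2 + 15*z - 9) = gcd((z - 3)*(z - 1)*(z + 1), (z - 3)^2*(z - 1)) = z^2 - 4*z + 3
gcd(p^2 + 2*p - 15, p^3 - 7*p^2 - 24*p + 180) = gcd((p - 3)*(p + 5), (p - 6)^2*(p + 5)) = p + 5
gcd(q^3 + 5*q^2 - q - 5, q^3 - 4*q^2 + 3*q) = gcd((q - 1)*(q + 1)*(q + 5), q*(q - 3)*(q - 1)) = q - 1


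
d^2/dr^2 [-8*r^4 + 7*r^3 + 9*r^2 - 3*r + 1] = -96*r^2 + 42*r + 18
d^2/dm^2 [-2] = 0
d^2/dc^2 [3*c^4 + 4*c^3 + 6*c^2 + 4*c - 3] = 36*c^2 + 24*c + 12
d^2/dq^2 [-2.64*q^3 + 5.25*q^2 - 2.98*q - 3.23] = 10.5 - 15.84*q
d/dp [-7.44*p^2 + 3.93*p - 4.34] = 3.93 - 14.88*p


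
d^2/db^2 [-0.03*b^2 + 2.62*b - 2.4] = -0.0600000000000000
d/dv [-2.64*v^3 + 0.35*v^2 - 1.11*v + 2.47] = -7.92*v^2 + 0.7*v - 1.11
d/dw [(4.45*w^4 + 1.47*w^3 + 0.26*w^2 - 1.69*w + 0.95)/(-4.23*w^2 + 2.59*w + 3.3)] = (-37.647*w^5 + 28.3584*w^4 + 66.3546*w^3 + 8.0777*w^2 + 9.753*w - 8.0375)/(17.8929*w^4 - 21.9114*w^3 - 21.2099*w^2 + 17.094*w + 10.89)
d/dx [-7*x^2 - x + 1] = -14*x - 1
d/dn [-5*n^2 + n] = 1 - 10*n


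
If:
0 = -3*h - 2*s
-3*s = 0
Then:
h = 0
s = 0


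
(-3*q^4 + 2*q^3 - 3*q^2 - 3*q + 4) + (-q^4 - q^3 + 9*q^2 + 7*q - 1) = -4*q^4 + q^3 + 6*q^2 + 4*q + 3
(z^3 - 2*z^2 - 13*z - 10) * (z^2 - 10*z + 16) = z^5 - 12*z^4 + 23*z^3 + 88*z^2 - 108*z - 160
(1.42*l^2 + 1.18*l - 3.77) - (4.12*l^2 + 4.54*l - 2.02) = -2.7*l^2 - 3.36*l - 1.75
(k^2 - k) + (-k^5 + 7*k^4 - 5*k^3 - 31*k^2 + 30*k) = -k^5 + 7*k^4 - 5*k^3 - 30*k^2 + 29*k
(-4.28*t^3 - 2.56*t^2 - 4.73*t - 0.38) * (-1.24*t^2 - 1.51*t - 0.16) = 5.3072*t^5 + 9.6372*t^4 + 10.4156*t^3 + 8.0231*t^2 + 1.3306*t + 0.0608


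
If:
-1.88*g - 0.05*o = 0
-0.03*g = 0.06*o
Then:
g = 0.00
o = 0.00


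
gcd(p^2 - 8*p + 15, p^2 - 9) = p - 3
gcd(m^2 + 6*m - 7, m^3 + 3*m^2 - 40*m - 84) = m + 7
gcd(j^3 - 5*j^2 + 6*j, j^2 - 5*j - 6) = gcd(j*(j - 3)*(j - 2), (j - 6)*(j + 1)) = 1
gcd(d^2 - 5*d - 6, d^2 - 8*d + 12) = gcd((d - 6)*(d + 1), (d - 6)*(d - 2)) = d - 6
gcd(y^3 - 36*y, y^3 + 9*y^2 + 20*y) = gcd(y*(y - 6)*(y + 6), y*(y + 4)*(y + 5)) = y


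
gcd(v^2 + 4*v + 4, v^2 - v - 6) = v + 2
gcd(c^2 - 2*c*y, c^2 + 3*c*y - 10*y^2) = -c + 2*y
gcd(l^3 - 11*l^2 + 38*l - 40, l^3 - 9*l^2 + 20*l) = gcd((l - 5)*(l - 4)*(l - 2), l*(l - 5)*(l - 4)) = l^2 - 9*l + 20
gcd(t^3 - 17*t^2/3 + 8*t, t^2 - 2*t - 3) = t - 3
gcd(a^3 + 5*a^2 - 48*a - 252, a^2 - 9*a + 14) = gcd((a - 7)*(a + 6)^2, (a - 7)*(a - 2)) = a - 7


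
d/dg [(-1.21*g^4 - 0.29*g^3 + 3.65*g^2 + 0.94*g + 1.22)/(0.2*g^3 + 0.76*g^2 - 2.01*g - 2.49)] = (-0.242*g^6 - 1.8392*g^5 + 6.3459*g^4 + 12.8414*g^3 - 6.6166*g^2 - 20.0314*g + 0.111599999999999)/(0.04*g^6 + 0.304*g^5 - 0.2264*g^4 - 4.0512*g^3 + 0.255299999999999*g^2 + 10.0098*g + 6.2001)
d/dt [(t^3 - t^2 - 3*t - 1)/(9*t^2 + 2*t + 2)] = (9*t^4 + 4*t^3 + 31*t^2 + 14*t - 4)/(81*t^4 + 36*t^3 + 40*t^2 + 8*t + 4)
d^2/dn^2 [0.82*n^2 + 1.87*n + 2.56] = 1.64000000000000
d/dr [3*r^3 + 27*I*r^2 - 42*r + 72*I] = 9*r^2 + 54*I*r - 42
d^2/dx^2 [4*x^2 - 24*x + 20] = 8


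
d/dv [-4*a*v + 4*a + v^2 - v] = -4*a + 2*v - 1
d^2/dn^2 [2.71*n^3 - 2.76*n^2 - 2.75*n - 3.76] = 16.26*n - 5.52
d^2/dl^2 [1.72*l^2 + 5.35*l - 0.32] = 3.44000000000000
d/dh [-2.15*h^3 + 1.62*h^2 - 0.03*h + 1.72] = -6.45*h^2 + 3.24*h - 0.03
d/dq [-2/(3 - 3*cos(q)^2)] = 4*cos(q)/(3*sin(q)^3)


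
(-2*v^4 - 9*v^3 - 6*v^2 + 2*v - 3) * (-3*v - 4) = 6*v^5 + 35*v^4 + 54*v^3 + 18*v^2 + v + 12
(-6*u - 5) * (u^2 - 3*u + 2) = -6*u^3 + 13*u^2 + 3*u - 10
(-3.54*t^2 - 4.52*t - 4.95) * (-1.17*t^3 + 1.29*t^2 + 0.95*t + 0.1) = 4.1418*t^5 + 0.721799999999999*t^4 - 3.4023*t^3 - 11.0335*t^2 - 5.1545*t - 0.495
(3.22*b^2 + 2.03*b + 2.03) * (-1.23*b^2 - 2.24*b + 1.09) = -3.9606*b^4 - 9.7097*b^3 - 3.5343*b^2 - 2.3345*b + 2.2127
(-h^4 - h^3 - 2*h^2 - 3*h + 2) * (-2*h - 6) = 2*h^5 + 8*h^4 + 10*h^3 + 18*h^2 + 14*h - 12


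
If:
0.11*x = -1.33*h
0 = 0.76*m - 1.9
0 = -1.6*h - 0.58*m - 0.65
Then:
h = -1.31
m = 2.50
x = 15.87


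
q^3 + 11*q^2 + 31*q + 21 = (q + 1)*(q + 3)*(q + 7)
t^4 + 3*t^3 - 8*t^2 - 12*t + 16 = (t - 2)*(t - 1)*(t + 2)*(t + 4)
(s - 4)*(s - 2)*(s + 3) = s^3 - 3*s^2 - 10*s + 24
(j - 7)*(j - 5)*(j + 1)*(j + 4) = j^4 - 7*j^3 - 21*j^2 + 127*j + 140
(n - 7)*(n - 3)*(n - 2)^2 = n^4 - 14*n^3 + 65*n^2 - 124*n + 84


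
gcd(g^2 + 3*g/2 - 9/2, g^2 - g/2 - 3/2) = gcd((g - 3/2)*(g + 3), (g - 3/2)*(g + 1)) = g - 3/2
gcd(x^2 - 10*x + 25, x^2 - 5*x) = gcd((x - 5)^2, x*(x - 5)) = x - 5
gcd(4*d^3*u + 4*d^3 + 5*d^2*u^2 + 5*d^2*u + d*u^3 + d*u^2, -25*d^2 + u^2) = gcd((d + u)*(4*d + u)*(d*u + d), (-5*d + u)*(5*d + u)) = 1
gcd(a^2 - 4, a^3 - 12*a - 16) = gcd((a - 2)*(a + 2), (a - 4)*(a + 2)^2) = a + 2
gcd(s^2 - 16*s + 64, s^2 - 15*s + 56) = s - 8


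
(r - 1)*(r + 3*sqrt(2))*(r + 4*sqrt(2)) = r^3 - r^2 + 7*sqrt(2)*r^2 - 7*sqrt(2)*r + 24*r - 24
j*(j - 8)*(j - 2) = j^3 - 10*j^2 + 16*j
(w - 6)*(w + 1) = w^2 - 5*w - 6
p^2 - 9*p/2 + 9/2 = (p - 3)*(p - 3/2)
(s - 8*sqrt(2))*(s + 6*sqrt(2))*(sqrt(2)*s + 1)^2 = 2*s^4 - 2*sqrt(2)*s^3 - 199*s^2 - 194*sqrt(2)*s - 96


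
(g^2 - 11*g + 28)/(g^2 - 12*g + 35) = (g - 4)/(g - 5)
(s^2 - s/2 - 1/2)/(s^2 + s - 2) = (s + 1/2)/(s + 2)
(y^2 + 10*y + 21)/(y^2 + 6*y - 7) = (y + 3)/(y - 1)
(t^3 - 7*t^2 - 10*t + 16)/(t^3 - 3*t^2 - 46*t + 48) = (t + 2)/(t + 6)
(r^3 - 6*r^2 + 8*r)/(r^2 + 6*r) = (r^2 - 6*r + 8)/(r + 6)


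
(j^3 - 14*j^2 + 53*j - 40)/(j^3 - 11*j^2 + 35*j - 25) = (j - 8)/(j - 5)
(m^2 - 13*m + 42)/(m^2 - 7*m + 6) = (m - 7)/(m - 1)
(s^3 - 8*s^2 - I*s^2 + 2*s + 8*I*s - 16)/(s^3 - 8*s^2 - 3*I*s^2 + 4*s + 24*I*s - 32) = (s - 2*I)/(s - 4*I)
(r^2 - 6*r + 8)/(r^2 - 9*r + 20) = (r - 2)/(r - 5)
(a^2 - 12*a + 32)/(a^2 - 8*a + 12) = (a^2 - 12*a + 32)/(a^2 - 8*a + 12)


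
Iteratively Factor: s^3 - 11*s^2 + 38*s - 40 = (s - 5)*(s^2 - 6*s + 8) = (s - 5)*(s - 4)*(s - 2)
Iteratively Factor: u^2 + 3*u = (u + 3)*(u)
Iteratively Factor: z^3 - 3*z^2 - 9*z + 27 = (z - 3)*(z^2 - 9) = (z - 3)*(z + 3)*(z - 3)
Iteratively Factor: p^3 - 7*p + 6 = (p - 2)*(p^2 + 2*p - 3) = (p - 2)*(p - 1)*(p + 3)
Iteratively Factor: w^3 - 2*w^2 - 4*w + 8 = (w - 2)*(w^2 - 4) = (w - 2)^2*(w + 2)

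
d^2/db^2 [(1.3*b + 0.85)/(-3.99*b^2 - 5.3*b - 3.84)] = (-(1.3*b + 0.85)*(7.98*b + 5.3)*(15.96*b + 10.6) + (31.122*b + 20.563)*(3.99*b^2 + 5.3*b + 3.84))/(3.99*b^2 + 5.3*b + 3.84)^3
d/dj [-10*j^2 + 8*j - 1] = 8 - 20*j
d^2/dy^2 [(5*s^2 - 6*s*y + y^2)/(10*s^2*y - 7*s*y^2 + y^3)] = 2*(-4*s^3 + 6*s^2*y - 3*s*y^2 + y^3)/(y^3*(-8*s^3 + 12*s^2*y - 6*s*y^2 + y^3))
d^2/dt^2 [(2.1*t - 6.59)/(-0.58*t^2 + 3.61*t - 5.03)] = (-(1.16*t - 3.61)*(2.1*t - 6.59)*(2.32*t - 7.22) + (7.308*t - 22.8064)*(0.58*t^2 - 3.61*t + 5.03))/(0.58*t^2 - 3.61*t + 5.03)^3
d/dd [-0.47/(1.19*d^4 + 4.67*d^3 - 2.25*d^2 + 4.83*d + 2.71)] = (2.2372*d^3 + 6.5847*d^2 - 2.115*d + 2.2701)/(1.19*d^4 + 4.67*d^3 - 2.25*d^2 + 4.83*d + 2.71)^2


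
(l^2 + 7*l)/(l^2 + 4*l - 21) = l/(l - 3)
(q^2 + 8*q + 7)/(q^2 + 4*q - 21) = (q + 1)/(q - 3)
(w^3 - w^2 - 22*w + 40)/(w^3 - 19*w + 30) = (w - 4)/(w - 3)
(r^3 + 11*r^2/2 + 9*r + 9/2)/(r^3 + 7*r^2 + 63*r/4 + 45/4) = 2*(r + 1)/(2*r + 5)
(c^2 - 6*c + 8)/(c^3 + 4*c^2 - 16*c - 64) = (c - 2)/(c^2 + 8*c + 16)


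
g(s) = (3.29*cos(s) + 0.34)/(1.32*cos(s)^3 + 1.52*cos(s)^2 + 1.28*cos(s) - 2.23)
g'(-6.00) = 2.53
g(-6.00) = 2.23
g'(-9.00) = -0.23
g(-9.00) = 0.85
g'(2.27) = 0.74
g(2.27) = 0.64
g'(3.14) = 0.00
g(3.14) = 0.89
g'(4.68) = -1.50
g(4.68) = -0.10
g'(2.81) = 0.16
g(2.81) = 0.87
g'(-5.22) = 7.82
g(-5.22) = -1.77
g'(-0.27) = -2.35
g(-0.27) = 2.20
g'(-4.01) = 0.73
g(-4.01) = 0.64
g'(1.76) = 1.29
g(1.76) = 0.11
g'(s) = (3.29*cos(s) + 0.34)*(3.96*sin(s)*cos(s)^2 + 3.04*sin(s)*cos(s) + 1.28*sin(s))/(1.32*cos(s)^3 + 1.52*cos(s)^2 + 1.28*cos(s) - 2.23)^2 - 3.29*sin(s)/(1.32*cos(s)^3 + 1.52*cos(s)^2 + 1.28*cos(s) - 2.23)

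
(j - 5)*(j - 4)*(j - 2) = j^3 - 11*j^2 + 38*j - 40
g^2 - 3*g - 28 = (g - 7)*(g + 4)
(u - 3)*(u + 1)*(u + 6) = u^3 + 4*u^2 - 15*u - 18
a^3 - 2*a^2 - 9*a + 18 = (a - 3)*(a - 2)*(a + 3)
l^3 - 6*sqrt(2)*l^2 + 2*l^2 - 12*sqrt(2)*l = l*(l + 2)*(l - 6*sqrt(2))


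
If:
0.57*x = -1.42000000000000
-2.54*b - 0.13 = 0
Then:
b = -0.05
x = -2.49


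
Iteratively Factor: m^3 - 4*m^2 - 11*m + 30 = (m + 3)*(m^2 - 7*m + 10) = (m - 5)*(m + 3)*(m - 2)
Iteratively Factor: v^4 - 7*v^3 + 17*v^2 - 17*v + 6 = (v - 1)*(v^3 - 6*v^2 + 11*v - 6) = (v - 2)*(v - 1)*(v^2 - 4*v + 3) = (v - 3)*(v - 2)*(v - 1)*(v - 1)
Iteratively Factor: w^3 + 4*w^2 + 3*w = (w + 1)*(w^2 + 3*w) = w*(w + 1)*(w + 3)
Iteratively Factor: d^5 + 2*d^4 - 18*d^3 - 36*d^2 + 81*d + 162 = (d + 3)*(d^4 - d^3 - 15*d^2 + 9*d + 54) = (d + 3)^2*(d^3 - 4*d^2 - 3*d + 18) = (d - 3)*(d + 3)^2*(d^2 - d - 6) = (d - 3)^2*(d + 3)^2*(d + 2)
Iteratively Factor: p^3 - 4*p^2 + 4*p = (p - 2)*(p^2 - 2*p) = (p - 2)^2*(p)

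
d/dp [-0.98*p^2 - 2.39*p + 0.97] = -1.96*p - 2.39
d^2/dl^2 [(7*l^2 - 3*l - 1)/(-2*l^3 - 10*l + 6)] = (-7*l^6 + 9*l^5 + 111*l^4 - 162*l^3 + 69*l^2 + 9*l + 7)/(l^9 + 15*l^7 - 9*l^6 + 75*l^5 - 90*l^4 + 152*l^3 - 225*l^2 + 135*l - 27)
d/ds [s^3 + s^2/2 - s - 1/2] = 3*s^2 + s - 1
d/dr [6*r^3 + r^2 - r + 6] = 18*r^2 + 2*r - 1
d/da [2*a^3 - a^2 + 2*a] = 6*a^2 - 2*a + 2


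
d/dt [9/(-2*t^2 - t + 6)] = 9*(4*t + 1)/(2*t^2 + t - 6)^2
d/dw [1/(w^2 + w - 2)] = (-2*w - 1)/(w^2 + w - 2)^2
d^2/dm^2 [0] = 0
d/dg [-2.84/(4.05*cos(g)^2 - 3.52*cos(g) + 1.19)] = (9.9968 - 23.004*cos(g))*sin(g)/(4.05*cos(g)^2 - 3.52*cos(g) + 1.19)^2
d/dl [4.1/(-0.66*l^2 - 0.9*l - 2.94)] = (5.412*l + 3.69)/(0.66*l^2 + 0.9*l + 2.94)^2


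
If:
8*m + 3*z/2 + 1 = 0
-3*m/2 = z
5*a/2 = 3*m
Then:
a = -24/115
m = -4/23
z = 6/23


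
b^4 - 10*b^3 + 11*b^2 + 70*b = b*(b - 7)*(b - 5)*(b + 2)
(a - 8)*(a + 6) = a^2 - 2*a - 48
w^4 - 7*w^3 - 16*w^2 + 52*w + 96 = (w - 8)*(w - 3)*(w + 2)^2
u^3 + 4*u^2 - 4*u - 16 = (u - 2)*(u + 2)*(u + 4)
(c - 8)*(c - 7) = c^2 - 15*c + 56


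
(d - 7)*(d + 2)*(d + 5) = d^3 - 39*d - 70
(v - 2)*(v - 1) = v^2 - 3*v + 2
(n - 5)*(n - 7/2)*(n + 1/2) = n^3 - 8*n^2 + 53*n/4 + 35/4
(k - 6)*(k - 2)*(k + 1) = k^3 - 7*k^2 + 4*k + 12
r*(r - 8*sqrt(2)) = r^2 - 8*sqrt(2)*r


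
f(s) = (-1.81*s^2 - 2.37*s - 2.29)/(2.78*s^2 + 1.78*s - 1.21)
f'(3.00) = 0.10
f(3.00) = -0.88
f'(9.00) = 0.01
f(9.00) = -0.71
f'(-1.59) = -1.32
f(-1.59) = -1.04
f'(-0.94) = -33.86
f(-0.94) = 3.89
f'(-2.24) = -0.19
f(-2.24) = -0.69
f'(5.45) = 0.02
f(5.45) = -0.76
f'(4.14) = 0.05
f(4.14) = -0.80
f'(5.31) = 0.03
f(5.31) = -0.76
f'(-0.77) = -4.87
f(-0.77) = 1.65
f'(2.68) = 0.14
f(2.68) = -0.92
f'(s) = (-5.56*s - 1.78)*(-1.81*s^2 - 2.37*s - 2.29)/(2.78*s^2 + 1.78*s - 1.21)^2 + (-3.62*s - 2.37)/(2.78*s^2 + 1.78*s - 1.21)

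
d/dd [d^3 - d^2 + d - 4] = 3*d^2 - 2*d + 1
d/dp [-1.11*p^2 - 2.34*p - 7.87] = -2.22*p - 2.34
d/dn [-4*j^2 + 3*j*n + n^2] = 3*j + 2*n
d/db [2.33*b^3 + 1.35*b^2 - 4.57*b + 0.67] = 6.99*b^2 + 2.7*b - 4.57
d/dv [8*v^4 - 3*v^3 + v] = 32*v^3 - 9*v^2 + 1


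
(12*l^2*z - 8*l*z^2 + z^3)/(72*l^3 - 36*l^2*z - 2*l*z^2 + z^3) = z/(6*l + z)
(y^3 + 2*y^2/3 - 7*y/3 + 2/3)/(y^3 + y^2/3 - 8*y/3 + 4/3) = (3*y - 1)/(3*y - 2)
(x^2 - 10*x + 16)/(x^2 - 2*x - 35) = (-x^2 + 10*x - 16)/(-x^2 + 2*x + 35)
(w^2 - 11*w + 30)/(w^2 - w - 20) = (w - 6)/(w + 4)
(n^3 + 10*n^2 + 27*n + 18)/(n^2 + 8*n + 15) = (n^2 + 7*n + 6)/(n + 5)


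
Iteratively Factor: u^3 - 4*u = (u)*(u^2 - 4) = u*(u + 2)*(u - 2)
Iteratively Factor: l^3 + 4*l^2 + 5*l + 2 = (l + 1)*(l^2 + 3*l + 2) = (l + 1)*(l + 2)*(l + 1)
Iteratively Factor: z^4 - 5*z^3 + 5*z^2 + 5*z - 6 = (z - 2)*(z^3 - 3*z^2 - z + 3) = (z - 2)*(z + 1)*(z^2 - 4*z + 3) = (z - 2)*(z - 1)*(z + 1)*(z - 3)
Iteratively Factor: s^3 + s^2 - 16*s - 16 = (s + 4)*(s^2 - 3*s - 4) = (s - 4)*(s + 4)*(s + 1)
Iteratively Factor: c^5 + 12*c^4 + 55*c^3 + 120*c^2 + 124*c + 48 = (c + 2)*(c^4 + 10*c^3 + 35*c^2 + 50*c + 24) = (c + 2)*(c + 3)*(c^3 + 7*c^2 + 14*c + 8) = (c + 1)*(c + 2)*(c + 3)*(c^2 + 6*c + 8) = (c + 1)*(c + 2)*(c + 3)*(c + 4)*(c + 2)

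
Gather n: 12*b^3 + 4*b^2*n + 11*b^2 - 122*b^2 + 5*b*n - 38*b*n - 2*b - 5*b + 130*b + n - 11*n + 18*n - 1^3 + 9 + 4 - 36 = 12*b^3 - 111*b^2 + 123*b + n*(4*b^2 - 33*b + 8) - 24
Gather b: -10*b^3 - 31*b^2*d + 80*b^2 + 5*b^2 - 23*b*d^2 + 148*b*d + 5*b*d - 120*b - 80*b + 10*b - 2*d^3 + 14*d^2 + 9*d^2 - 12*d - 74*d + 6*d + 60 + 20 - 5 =-10*b^3 + b^2*(85 - 31*d) + b*(-23*d^2 + 153*d - 190) - 2*d^3 + 23*d^2 - 80*d + 75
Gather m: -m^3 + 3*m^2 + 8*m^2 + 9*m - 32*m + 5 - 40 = -m^3 + 11*m^2 - 23*m - 35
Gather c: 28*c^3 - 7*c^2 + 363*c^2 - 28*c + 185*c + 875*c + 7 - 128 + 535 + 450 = 28*c^3 + 356*c^2 + 1032*c + 864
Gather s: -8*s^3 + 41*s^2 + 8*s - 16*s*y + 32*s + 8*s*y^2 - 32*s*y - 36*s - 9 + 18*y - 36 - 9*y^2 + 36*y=-8*s^3 + 41*s^2 + s*(8*y^2 - 48*y + 4) - 9*y^2 + 54*y - 45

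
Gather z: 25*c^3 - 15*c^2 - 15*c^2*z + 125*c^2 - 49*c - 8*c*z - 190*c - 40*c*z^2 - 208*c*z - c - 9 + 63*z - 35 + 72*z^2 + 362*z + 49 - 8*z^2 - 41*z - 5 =25*c^3 + 110*c^2 - 240*c + z^2*(64 - 40*c) + z*(-15*c^2 - 216*c + 384)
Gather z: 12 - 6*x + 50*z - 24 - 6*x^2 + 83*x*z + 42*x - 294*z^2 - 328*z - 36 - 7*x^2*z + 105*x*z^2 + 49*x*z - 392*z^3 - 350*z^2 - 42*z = -6*x^2 + 36*x - 392*z^3 + z^2*(105*x - 644) + z*(-7*x^2 + 132*x - 320) - 48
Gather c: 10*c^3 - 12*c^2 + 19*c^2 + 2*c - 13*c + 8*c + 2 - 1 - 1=10*c^3 + 7*c^2 - 3*c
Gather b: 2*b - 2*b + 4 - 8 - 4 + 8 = 0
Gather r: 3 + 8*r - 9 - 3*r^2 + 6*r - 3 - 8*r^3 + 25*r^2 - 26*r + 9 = -8*r^3 + 22*r^2 - 12*r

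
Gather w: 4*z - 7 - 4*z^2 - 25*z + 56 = -4*z^2 - 21*z + 49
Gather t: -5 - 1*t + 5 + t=0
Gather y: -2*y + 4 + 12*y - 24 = 10*y - 20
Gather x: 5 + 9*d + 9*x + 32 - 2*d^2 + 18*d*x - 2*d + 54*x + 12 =-2*d^2 + 7*d + x*(18*d + 63) + 49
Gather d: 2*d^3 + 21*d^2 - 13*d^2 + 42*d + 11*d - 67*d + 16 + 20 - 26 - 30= 2*d^3 + 8*d^2 - 14*d - 20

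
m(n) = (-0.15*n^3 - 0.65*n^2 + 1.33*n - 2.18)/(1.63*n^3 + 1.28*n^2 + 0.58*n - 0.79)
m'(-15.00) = 0.00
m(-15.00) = -0.06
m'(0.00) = 0.34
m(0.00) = 2.76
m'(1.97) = 0.08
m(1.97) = -0.18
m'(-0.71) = 1.43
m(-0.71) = 2.98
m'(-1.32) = 2.12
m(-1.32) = 1.54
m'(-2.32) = 0.47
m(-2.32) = 0.44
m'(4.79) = 0.00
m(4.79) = -0.13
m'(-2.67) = 0.30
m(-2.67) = 0.31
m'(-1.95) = 0.81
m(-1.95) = 0.67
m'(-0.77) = 1.87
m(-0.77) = 2.88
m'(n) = (-4.89*n^2 - 2.56*n - 0.58)*(-0.15*n^3 - 0.65*n^2 + 1.33*n - 2.18)/(1.63*n^3 + 1.28*n^2 + 0.58*n - 0.79)^2 + (-0.45*n^2 - 1.3*n + 1.33)/(1.63*n^3 + 1.28*n^2 + 0.58*n - 0.79) = (0.8675*n^4 - 4.5098*n^3 + 8.9363*n^2 + 6.6078*n + 0.2137)/(2.6569*n^6 + 4.1728*n^5 + 3.5292*n^4 - 1.0906*n^3 - 1.686*n^2 - 0.9164*n + 0.6241)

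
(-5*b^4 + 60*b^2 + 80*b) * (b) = -5*b^5 + 60*b^3 + 80*b^2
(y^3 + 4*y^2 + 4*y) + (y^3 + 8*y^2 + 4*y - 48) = 2*y^3 + 12*y^2 + 8*y - 48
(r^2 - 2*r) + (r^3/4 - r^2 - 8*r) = r^3/4 - 10*r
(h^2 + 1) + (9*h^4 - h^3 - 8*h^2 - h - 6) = 9*h^4 - h^3 - 7*h^2 - h - 5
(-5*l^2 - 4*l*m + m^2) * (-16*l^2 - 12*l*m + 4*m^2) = 80*l^4 + 124*l^3*m + 12*l^2*m^2 - 28*l*m^3 + 4*m^4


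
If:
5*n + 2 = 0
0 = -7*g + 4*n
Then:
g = -8/35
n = -2/5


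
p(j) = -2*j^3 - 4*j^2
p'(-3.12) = -33.45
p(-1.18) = -2.28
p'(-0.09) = 0.67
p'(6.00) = -264.00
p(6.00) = -576.00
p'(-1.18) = 1.09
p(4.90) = -331.34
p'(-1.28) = 0.41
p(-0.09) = -0.03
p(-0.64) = -1.11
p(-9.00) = 1134.00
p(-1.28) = -2.36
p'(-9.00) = -414.00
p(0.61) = -1.94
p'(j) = -6*j^2 - 8*j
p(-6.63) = 407.04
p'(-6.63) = -210.70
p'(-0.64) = 2.66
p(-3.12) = 21.81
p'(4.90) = -183.26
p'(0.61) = -7.11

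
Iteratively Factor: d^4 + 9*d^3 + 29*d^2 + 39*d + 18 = (d + 3)*(d^3 + 6*d^2 + 11*d + 6) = (d + 1)*(d + 3)*(d^2 + 5*d + 6) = (d + 1)*(d + 2)*(d + 3)*(d + 3)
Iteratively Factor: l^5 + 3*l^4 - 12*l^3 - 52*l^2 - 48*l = (l + 2)*(l^4 + l^3 - 14*l^2 - 24*l) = (l - 4)*(l + 2)*(l^3 + 5*l^2 + 6*l) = l*(l - 4)*(l + 2)*(l^2 + 5*l + 6) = l*(l - 4)*(l + 2)*(l + 3)*(l + 2)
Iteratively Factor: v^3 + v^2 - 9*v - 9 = (v + 1)*(v^2 - 9) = (v + 1)*(v + 3)*(v - 3)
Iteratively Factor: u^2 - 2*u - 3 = (u + 1)*(u - 3)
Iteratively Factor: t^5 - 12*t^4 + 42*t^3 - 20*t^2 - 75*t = (t + 1)*(t^4 - 13*t^3 + 55*t^2 - 75*t) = t*(t + 1)*(t^3 - 13*t^2 + 55*t - 75) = t*(t - 3)*(t + 1)*(t^2 - 10*t + 25) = t*(t - 5)*(t - 3)*(t + 1)*(t - 5)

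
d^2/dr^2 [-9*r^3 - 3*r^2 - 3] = -54*r - 6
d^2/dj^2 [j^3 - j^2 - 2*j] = 6*j - 2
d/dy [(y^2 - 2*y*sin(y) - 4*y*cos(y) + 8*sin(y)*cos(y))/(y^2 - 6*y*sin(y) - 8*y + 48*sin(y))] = 2*((y^2 - 6*y*sin(y) - 8*y + 48*sin(y))*(2*y*sin(y) - y*cos(y) + y - sin(y) - 2*cos(y) + 4*cos(2*y)) + (y^2 - 2*y*sin(y) - 4*y*cos(y) + 4*sin(2*y))*(3*y*cos(y) - y + 3*sin(y) - 24*cos(y) + 4))/((y - 8)^2*(y - 6*sin(y))^2)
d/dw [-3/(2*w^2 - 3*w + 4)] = 3*(4*w - 3)/(2*w^2 - 3*w + 4)^2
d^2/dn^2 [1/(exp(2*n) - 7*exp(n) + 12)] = ((7 - 4*exp(n))*(exp(2*n) - 7*exp(n) + 12) + 2*(2*exp(n) - 7)^2*exp(n))*exp(n)/(exp(2*n) - 7*exp(n) + 12)^3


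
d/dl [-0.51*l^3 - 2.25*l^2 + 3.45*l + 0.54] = -1.53*l^2 - 4.5*l + 3.45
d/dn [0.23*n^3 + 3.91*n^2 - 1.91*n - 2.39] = 0.69*n^2 + 7.82*n - 1.91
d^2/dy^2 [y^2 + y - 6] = 2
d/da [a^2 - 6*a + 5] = 2*a - 6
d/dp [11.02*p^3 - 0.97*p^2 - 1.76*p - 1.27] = 33.06*p^2 - 1.94*p - 1.76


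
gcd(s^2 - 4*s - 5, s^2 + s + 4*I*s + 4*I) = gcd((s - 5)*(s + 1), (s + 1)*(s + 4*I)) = s + 1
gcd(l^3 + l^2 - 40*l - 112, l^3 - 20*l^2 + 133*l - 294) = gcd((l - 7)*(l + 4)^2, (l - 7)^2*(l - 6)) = l - 7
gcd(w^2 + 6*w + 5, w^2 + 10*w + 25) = w + 5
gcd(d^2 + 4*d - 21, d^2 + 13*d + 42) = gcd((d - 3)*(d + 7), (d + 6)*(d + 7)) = d + 7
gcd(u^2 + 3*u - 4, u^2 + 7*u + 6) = 1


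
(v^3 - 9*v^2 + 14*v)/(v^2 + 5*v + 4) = v*(v^2 - 9*v + 14)/(v^2 + 5*v + 4)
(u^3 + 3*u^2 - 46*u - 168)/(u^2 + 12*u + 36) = (u^2 - 3*u - 28)/(u + 6)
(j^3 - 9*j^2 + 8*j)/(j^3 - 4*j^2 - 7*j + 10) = j*(j - 8)/(j^2 - 3*j - 10)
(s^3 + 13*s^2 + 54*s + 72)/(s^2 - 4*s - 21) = (s^2 + 10*s + 24)/(s - 7)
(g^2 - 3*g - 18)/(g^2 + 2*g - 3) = (g - 6)/(g - 1)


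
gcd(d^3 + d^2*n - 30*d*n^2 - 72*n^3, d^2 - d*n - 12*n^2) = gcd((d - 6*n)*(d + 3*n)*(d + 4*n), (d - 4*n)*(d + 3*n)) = d + 3*n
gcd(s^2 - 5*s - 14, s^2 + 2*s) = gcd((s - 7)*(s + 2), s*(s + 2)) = s + 2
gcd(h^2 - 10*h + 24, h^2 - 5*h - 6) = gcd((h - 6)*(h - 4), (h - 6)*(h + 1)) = h - 6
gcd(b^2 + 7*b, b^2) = b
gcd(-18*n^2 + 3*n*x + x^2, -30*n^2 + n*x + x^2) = 6*n + x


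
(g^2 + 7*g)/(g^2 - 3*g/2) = 2*(g + 7)/(2*g - 3)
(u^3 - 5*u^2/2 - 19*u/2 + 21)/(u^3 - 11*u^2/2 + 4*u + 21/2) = (u^2 + u - 6)/(u^2 - 2*u - 3)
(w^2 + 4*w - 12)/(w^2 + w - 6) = (w + 6)/(w + 3)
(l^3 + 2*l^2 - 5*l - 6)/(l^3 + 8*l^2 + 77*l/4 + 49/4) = 4*(l^2 + l - 6)/(4*l^2 + 28*l + 49)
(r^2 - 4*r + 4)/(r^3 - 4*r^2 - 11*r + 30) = (r - 2)/(r^2 - 2*r - 15)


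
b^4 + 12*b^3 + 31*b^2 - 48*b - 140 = (b - 2)*(b + 2)*(b + 5)*(b + 7)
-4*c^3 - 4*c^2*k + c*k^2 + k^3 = (-2*c + k)*(c + k)*(2*c + k)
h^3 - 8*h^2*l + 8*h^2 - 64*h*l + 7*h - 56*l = (h + 1)*(h + 7)*(h - 8*l)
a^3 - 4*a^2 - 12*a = a*(a - 6)*(a + 2)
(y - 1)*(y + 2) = y^2 + y - 2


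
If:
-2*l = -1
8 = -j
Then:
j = -8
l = 1/2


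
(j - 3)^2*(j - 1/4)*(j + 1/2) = j^4 - 23*j^3/4 + 59*j^2/8 + 3*j - 9/8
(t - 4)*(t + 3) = t^2 - t - 12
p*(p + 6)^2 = p^3 + 12*p^2 + 36*p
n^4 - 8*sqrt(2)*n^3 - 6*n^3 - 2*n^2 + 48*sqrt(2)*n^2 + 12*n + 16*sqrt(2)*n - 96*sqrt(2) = (n - 6)*(n - 8*sqrt(2))*(n - sqrt(2))*(n + sqrt(2))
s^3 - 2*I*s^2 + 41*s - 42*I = (s - 7*I)*(s - I)*(s + 6*I)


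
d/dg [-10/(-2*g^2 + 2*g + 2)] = 5*(1 - 2*g)/(-g^2 + g + 1)^2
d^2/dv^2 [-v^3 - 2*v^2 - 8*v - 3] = -6*v - 4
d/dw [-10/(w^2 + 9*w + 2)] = 10*(2*w + 9)/(w^2 + 9*w + 2)^2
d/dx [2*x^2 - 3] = 4*x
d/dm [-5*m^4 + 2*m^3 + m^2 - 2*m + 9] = -20*m^3 + 6*m^2 + 2*m - 2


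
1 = 1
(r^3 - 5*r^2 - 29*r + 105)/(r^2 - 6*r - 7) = (r^2 + 2*r - 15)/(r + 1)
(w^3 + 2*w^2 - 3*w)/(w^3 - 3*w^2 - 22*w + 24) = w*(w + 3)/(w^2 - 2*w - 24)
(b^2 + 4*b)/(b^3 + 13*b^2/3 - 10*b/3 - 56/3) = 3*b/(3*b^2 + b - 14)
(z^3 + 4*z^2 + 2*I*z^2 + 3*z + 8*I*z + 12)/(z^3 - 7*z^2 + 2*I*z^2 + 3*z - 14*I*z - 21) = (z + 4)/(z - 7)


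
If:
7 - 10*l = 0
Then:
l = 7/10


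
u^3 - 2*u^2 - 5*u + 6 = (u - 3)*(u - 1)*(u + 2)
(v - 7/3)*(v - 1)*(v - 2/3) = v^3 - 4*v^2 + 41*v/9 - 14/9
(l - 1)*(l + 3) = l^2 + 2*l - 3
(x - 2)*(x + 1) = x^2 - x - 2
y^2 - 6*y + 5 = (y - 5)*(y - 1)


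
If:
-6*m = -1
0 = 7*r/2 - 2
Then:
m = 1/6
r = 4/7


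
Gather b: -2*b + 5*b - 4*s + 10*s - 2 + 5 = 3*b + 6*s + 3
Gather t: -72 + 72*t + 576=72*t + 504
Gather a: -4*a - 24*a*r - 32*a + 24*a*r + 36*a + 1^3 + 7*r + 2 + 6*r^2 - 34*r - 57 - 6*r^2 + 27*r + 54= 0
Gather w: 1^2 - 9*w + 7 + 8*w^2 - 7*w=8*w^2 - 16*w + 8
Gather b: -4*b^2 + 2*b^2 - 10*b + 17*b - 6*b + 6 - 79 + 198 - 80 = -2*b^2 + b + 45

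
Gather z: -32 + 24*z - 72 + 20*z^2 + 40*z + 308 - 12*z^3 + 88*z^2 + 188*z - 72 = -12*z^3 + 108*z^2 + 252*z + 132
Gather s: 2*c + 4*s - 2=2*c + 4*s - 2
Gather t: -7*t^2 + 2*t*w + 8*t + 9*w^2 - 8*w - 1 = -7*t^2 + t*(2*w + 8) + 9*w^2 - 8*w - 1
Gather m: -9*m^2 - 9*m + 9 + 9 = -9*m^2 - 9*m + 18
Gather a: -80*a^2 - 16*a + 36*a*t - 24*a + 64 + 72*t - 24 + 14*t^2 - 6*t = -80*a^2 + a*(36*t - 40) + 14*t^2 + 66*t + 40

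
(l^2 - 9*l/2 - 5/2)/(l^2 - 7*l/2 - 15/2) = (2*l + 1)/(2*l + 3)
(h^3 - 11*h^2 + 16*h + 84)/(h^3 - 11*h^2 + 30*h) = (h^2 - 5*h - 14)/(h*(h - 5))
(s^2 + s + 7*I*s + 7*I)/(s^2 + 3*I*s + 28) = (s + 1)/(s - 4*I)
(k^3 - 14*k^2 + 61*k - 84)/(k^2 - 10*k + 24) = (k^2 - 10*k + 21)/(k - 6)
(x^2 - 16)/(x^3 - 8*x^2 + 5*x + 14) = (x^2 - 16)/(x^3 - 8*x^2 + 5*x + 14)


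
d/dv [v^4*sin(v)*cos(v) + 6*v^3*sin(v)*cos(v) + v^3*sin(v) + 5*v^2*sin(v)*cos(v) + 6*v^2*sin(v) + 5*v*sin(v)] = v^4*cos(2*v) + 2*v^3*sin(2*v) + v^3*cos(v) + 6*v^3*cos(2*v) + 3*v^2*sin(v) + 9*v^2*sin(2*v) + 6*v^2*cos(v) + 5*v^2*cos(2*v) + 12*v*sin(v) + 5*v*sin(2*v) + 5*v*cos(v) + 5*sin(v)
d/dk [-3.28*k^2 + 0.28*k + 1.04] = 0.28 - 6.56*k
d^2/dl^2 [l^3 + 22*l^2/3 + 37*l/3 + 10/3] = 6*l + 44/3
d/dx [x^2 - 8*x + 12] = 2*x - 8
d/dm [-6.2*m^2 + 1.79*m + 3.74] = 1.79 - 12.4*m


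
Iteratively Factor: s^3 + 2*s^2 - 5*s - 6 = (s - 2)*(s^2 + 4*s + 3) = (s - 2)*(s + 1)*(s + 3)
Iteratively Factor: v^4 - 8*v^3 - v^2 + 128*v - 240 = (v + 4)*(v^3 - 12*v^2 + 47*v - 60) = (v - 3)*(v + 4)*(v^2 - 9*v + 20) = (v - 4)*(v - 3)*(v + 4)*(v - 5)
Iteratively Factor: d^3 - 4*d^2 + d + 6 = (d + 1)*(d^2 - 5*d + 6) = (d - 2)*(d + 1)*(d - 3)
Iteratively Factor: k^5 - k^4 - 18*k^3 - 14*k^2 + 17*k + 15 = (k - 5)*(k^4 + 4*k^3 + 2*k^2 - 4*k - 3) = (k - 5)*(k + 1)*(k^3 + 3*k^2 - k - 3) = (k - 5)*(k + 1)*(k + 3)*(k^2 - 1) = (k - 5)*(k - 1)*(k + 1)*(k + 3)*(k + 1)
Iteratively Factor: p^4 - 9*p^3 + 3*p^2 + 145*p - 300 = (p - 5)*(p^3 - 4*p^2 - 17*p + 60) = (p - 5)*(p - 3)*(p^2 - p - 20) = (p - 5)^2*(p - 3)*(p + 4)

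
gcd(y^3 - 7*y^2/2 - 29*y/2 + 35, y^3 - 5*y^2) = y - 5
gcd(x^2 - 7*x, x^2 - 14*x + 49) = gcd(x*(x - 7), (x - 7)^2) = x - 7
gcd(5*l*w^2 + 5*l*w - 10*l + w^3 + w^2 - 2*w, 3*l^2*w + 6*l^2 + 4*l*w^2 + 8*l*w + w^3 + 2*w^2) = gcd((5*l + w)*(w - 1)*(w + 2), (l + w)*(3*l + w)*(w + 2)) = w + 2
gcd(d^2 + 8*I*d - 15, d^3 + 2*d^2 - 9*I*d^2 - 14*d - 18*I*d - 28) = 1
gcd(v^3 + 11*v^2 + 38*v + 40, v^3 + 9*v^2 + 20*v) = v^2 + 9*v + 20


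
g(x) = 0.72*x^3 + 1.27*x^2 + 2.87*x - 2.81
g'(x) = 2.16*x^2 + 2.54*x + 2.87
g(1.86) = 11.55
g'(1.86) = 15.07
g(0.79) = 0.60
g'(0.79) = 6.22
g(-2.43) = -12.62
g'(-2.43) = 9.45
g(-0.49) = -4.00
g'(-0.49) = 2.14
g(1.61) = 8.11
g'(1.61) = 12.56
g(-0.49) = -4.00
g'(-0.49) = 2.14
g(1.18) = 3.53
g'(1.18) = 8.87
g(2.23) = 17.89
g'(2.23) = 19.28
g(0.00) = -2.81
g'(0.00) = 2.87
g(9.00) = 650.77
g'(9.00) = 200.69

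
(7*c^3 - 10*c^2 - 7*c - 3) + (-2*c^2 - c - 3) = 7*c^3 - 12*c^2 - 8*c - 6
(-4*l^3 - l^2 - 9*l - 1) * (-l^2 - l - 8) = 4*l^5 + 5*l^4 + 42*l^3 + 18*l^2 + 73*l + 8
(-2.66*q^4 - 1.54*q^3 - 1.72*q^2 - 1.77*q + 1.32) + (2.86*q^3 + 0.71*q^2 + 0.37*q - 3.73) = -2.66*q^4 + 1.32*q^3 - 1.01*q^2 - 1.4*q - 2.41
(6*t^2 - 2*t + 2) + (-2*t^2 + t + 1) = 4*t^2 - t + 3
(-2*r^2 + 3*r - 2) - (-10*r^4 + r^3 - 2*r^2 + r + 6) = 10*r^4 - r^3 + 2*r - 8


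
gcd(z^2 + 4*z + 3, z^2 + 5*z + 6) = z + 3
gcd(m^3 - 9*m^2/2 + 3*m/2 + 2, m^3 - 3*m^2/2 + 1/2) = m^2 - m/2 - 1/2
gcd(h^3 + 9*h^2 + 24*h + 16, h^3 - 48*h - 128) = h^2 + 8*h + 16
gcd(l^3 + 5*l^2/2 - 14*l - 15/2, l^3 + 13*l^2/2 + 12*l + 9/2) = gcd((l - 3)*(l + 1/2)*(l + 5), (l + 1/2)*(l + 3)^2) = l + 1/2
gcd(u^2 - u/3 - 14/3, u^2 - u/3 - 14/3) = u^2 - u/3 - 14/3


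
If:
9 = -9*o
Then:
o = -1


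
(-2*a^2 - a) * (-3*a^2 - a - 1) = 6*a^4 + 5*a^3 + 3*a^2 + a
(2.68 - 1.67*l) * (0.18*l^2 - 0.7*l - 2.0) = -0.3006*l^3 + 1.6514*l^2 + 1.464*l - 5.36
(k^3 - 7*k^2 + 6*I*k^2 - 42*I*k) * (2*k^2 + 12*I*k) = 2*k^5 - 14*k^4 + 24*I*k^4 - 72*k^3 - 168*I*k^3 + 504*k^2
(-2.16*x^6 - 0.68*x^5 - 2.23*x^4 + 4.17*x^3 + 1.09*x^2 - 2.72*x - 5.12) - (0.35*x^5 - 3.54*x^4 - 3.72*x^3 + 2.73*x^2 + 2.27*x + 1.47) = -2.16*x^6 - 1.03*x^5 + 1.31*x^4 + 7.89*x^3 - 1.64*x^2 - 4.99*x - 6.59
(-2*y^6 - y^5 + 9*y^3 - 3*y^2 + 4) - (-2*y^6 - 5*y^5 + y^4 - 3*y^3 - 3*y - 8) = 4*y^5 - y^4 + 12*y^3 - 3*y^2 + 3*y + 12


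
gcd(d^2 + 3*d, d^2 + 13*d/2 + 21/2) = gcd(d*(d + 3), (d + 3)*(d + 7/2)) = d + 3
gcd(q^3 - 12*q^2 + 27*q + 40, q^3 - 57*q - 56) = q^2 - 7*q - 8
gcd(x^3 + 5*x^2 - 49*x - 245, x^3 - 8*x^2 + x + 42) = x - 7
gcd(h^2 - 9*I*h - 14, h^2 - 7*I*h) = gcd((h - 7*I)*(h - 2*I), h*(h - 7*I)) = h - 7*I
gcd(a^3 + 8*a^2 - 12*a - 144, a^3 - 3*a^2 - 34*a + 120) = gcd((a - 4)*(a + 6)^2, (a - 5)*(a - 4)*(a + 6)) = a^2 + 2*a - 24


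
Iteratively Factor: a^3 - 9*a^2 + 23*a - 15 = (a - 3)*(a^2 - 6*a + 5) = (a - 5)*(a - 3)*(a - 1)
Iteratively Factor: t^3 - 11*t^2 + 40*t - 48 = (t - 4)*(t^2 - 7*t + 12) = (t - 4)^2*(t - 3)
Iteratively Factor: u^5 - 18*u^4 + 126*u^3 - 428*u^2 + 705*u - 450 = (u - 2)*(u^4 - 16*u^3 + 94*u^2 - 240*u + 225) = (u - 3)*(u - 2)*(u^3 - 13*u^2 + 55*u - 75) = (u - 3)^2*(u - 2)*(u^2 - 10*u + 25) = (u - 5)*(u - 3)^2*(u - 2)*(u - 5)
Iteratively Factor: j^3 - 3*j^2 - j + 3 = (j - 1)*(j^2 - 2*j - 3) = (j - 3)*(j - 1)*(j + 1)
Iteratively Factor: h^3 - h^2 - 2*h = (h + 1)*(h^2 - 2*h) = h*(h + 1)*(h - 2)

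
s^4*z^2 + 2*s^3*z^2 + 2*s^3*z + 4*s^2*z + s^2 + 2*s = s*(s + 2)*(s*z + 1)^2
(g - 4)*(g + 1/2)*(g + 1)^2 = g^4 - 3*g^3/2 - 8*g^2 - 15*g/2 - 2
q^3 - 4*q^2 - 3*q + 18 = (q - 3)^2*(q + 2)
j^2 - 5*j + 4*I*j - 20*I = (j - 5)*(j + 4*I)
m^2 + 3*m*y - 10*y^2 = (m - 2*y)*(m + 5*y)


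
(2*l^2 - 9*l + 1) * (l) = 2*l^3 - 9*l^2 + l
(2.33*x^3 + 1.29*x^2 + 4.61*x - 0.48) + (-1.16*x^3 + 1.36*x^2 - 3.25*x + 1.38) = 1.17*x^3 + 2.65*x^2 + 1.36*x + 0.9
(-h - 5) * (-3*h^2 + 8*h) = 3*h^3 + 7*h^2 - 40*h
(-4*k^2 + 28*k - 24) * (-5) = 20*k^2 - 140*k + 120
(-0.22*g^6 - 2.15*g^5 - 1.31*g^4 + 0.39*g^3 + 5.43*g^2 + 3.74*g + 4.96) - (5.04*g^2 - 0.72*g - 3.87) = -0.22*g^6 - 2.15*g^5 - 1.31*g^4 + 0.39*g^3 + 0.39*g^2 + 4.46*g + 8.83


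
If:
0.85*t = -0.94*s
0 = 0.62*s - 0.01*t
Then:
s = 0.00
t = 0.00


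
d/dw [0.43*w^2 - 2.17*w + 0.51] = 0.86*w - 2.17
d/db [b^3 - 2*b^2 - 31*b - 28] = 3*b^2 - 4*b - 31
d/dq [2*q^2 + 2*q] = 4*q + 2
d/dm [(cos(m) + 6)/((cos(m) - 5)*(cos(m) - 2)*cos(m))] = (2*cos(m)^3 + 11*cos(m)^2 - 84*cos(m) + 60)*sin(m)/((cos(m) - 5)^2*(cos(m) - 2)^2*cos(m)^2)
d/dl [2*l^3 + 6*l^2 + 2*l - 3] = 6*l^2 + 12*l + 2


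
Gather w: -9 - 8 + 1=-16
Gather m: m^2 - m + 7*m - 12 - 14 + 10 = m^2 + 6*m - 16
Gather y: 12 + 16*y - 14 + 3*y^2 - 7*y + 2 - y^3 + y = -y^3 + 3*y^2 + 10*y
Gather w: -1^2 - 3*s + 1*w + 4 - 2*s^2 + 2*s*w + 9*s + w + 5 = -2*s^2 + 6*s + w*(2*s + 2) + 8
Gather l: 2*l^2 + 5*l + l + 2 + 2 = 2*l^2 + 6*l + 4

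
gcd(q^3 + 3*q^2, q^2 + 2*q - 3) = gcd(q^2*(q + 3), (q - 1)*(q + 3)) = q + 3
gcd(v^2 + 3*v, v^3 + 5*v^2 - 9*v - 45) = v + 3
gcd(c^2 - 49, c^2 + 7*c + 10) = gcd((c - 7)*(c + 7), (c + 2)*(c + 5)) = 1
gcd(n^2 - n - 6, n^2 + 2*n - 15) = n - 3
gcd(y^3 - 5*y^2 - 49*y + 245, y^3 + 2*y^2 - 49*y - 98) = y^2 - 49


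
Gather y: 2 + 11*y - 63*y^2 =-63*y^2 + 11*y + 2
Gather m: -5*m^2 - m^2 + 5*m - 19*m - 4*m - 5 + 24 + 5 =-6*m^2 - 18*m + 24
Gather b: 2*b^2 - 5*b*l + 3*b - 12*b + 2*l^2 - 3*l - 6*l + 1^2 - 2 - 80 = 2*b^2 + b*(-5*l - 9) + 2*l^2 - 9*l - 81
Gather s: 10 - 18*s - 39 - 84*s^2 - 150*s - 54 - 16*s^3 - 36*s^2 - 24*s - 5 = -16*s^3 - 120*s^2 - 192*s - 88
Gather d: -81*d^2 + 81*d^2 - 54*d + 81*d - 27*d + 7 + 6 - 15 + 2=0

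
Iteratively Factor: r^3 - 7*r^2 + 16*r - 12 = (r - 2)*(r^2 - 5*r + 6) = (r - 2)^2*(r - 3)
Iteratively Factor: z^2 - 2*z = (z - 2)*(z)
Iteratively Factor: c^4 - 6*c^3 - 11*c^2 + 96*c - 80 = (c + 4)*(c^3 - 10*c^2 + 29*c - 20) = (c - 4)*(c + 4)*(c^2 - 6*c + 5) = (c - 4)*(c - 1)*(c + 4)*(c - 5)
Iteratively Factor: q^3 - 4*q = (q - 2)*(q^2 + 2*q) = (q - 2)*(q + 2)*(q)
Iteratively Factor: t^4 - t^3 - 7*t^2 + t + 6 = (t + 2)*(t^3 - 3*t^2 - t + 3) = (t - 1)*(t + 2)*(t^2 - 2*t - 3) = (t - 3)*(t - 1)*(t + 2)*(t + 1)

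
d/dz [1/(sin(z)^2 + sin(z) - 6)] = -(2*sin(z) + 1)*cos(z)/(sin(z)^2 + sin(z) - 6)^2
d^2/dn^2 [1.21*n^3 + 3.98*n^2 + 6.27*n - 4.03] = 7.26*n + 7.96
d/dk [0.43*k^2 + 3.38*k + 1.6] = 0.86*k + 3.38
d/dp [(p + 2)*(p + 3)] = 2*p + 5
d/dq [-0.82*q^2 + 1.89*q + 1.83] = 1.89 - 1.64*q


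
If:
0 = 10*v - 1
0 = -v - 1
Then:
No Solution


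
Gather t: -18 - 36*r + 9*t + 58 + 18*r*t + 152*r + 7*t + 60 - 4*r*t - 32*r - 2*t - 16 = 84*r + t*(14*r + 14) + 84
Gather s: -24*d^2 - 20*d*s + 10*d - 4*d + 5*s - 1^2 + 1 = -24*d^2 + 6*d + s*(5 - 20*d)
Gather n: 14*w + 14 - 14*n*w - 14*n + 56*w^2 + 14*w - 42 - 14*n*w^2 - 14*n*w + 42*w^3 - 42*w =n*(-14*w^2 - 28*w - 14) + 42*w^3 + 56*w^2 - 14*w - 28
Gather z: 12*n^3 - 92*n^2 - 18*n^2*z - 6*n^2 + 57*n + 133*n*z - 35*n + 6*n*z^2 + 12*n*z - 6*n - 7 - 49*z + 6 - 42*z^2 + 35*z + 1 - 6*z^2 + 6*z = 12*n^3 - 98*n^2 + 16*n + z^2*(6*n - 48) + z*(-18*n^2 + 145*n - 8)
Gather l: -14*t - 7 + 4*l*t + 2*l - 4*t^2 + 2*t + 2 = l*(4*t + 2) - 4*t^2 - 12*t - 5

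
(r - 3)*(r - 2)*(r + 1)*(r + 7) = r^4 + 3*r^3 - 27*r^2 + 13*r + 42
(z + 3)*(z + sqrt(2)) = z^2 + sqrt(2)*z + 3*z + 3*sqrt(2)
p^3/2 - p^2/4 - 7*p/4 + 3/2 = (p/2 + 1)*(p - 3/2)*(p - 1)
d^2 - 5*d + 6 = (d - 3)*(d - 2)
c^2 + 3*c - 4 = (c - 1)*(c + 4)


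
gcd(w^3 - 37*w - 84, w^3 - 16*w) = w + 4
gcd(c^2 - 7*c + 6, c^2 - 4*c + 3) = c - 1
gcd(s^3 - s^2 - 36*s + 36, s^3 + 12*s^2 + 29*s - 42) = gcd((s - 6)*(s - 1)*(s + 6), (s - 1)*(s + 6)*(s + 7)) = s^2 + 5*s - 6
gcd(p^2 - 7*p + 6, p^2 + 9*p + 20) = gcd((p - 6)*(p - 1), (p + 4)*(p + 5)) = 1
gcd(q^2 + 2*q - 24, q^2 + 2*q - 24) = q^2 + 2*q - 24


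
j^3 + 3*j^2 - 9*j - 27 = (j - 3)*(j + 3)^2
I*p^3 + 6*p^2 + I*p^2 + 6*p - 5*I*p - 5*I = (p + 1)*(p - 5*I)*(I*p + 1)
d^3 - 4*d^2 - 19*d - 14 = (d - 7)*(d + 1)*(d + 2)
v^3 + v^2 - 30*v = v*(v - 5)*(v + 6)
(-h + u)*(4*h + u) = -4*h^2 + 3*h*u + u^2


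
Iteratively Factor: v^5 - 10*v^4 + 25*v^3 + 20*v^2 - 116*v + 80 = (v - 4)*(v^4 - 6*v^3 + v^2 + 24*v - 20) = (v - 4)*(v + 2)*(v^3 - 8*v^2 + 17*v - 10) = (v - 4)*(v - 2)*(v + 2)*(v^2 - 6*v + 5) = (v - 5)*(v - 4)*(v - 2)*(v + 2)*(v - 1)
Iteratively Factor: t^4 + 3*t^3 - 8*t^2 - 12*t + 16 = (t + 4)*(t^3 - t^2 - 4*t + 4) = (t + 2)*(t + 4)*(t^2 - 3*t + 2) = (t - 2)*(t + 2)*(t + 4)*(t - 1)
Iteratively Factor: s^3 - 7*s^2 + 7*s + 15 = (s - 3)*(s^2 - 4*s - 5) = (s - 3)*(s + 1)*(s - 5)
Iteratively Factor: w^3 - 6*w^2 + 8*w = (w - 2)*(w^2 - 4*w) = (w - 4)*(w - 2)*(w)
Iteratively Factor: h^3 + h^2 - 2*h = (h - 1)*(h^2 + 2*h) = h*(h - 1)*(h + 2)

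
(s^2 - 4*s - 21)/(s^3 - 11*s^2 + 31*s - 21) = (s + 3)/(s^2 - 4*s + 3)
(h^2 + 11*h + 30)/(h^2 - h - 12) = (h^2 + 11*h + 30)/(h^2 - h - 12)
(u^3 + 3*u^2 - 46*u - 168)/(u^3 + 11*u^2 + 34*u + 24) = (u - 7)/(u + 1)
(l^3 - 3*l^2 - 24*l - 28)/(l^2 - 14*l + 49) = (l^2 + 4*l + 4)/(l - 7)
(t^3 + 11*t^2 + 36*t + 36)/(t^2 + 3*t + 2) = (t^2 + 9*t + 18)/(t + 1)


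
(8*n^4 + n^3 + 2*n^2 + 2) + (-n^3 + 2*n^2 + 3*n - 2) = 8*n^4 + 4*n^2 + 3*n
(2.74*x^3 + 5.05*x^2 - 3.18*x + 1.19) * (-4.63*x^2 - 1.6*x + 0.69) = -12.6862*x^5 - 27.7655*x^4 + 8.534*x^3 + 3.0628*x^2 - 4.0982*x + 0.8211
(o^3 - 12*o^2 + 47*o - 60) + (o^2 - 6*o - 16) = o^3 - 11*o^2 + 41*o - 76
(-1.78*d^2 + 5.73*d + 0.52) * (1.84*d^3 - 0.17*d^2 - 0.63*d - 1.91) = -3.2752*d^5 + 10.8458*d^4 + 1.1041*d^3 - 0.2985*d^2 - 11.2719*d - 0.9932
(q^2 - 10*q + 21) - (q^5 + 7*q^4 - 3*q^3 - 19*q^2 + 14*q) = -q^5 - 7*q^4 + 3*q^3 + 20*q^2 - 24*q + 21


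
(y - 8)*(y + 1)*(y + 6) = y^3 - y^2 - 50*y - 48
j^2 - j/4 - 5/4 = (j - 5/4)*(j + 1)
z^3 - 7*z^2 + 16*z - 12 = (z - 3)*(z - 2)^2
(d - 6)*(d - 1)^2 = d^3 - 8*d^2 + 13*d - 6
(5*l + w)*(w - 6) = 5*l*w - 30*l + w^2 - 6*w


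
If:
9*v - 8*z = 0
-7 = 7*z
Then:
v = -8/9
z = -1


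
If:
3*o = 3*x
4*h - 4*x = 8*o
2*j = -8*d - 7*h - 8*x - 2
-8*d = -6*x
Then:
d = 3*x/4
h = 3*x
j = -35*x/2 - 1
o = x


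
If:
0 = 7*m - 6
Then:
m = 6/7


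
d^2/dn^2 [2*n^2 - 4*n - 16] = 4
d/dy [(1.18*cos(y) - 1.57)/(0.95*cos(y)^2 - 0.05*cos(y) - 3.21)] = (1.121*cos(y)^2 - 2.983*cos(y) + 3.8663)*sin(y)/(0.9025*cos(y)^4 - 0.095*cos(y)^3 - 6.0965*cos(y)^2 + 0.321*cos(y) + 10.3041)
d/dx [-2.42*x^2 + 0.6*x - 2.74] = 0.6 - 4.84*x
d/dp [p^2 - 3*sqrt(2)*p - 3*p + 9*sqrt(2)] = 2*p - 3*sqrt(2) - 3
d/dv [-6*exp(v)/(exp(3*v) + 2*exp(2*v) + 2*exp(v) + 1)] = (12*exp(3*v) + 12*exp(2*v) - 6)*exp(v)/(exp(6*v) + 4*exp(5*v) + 8*exp(4*v) + 10*exp(3*v) + 8*exp(2*v) + 4*exp(v) + 1)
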